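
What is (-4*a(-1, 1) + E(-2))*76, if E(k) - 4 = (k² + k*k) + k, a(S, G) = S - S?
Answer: 760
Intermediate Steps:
a(S, G) = 0
E(k) = 4 + k + 2*k² (E(k) = 4 + ((k² + k*k) + k) = 4 + ((k² + k²) + k) = 4 + (2*k² + k) = 4 + (k + 2*k²) = 4 + k + 2*k²)
(-4*a(-1, 1) + E(-2))*76 = (-4*0 + (4 - 2 + 2*(-2)²))*76 = (0 + (4 - 2 + 2*4))*76 = (0 + (4 - 2 + 8))*76 = (0 + 10)*76 = 10*76 = 760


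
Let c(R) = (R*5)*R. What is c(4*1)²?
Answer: 6400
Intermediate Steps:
c(R) = 5*R² (c(R) = (5*R)*R = 5*R²)
c(4*1)² = (5*(4*1)²)² = (5*4²)² = (5*16)² = 80² = 6400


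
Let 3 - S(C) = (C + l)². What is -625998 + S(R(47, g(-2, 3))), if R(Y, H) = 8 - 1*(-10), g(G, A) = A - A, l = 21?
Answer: -627516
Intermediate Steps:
g(G, A) = 0
R(Y, H) = 18 (R(Y, H) = 8 + 10 = 18)
S(C) = 3 - (21 + C)² (S(C) = 3 - (C + 21)² = 3 - (21 + C)²)
-625998 + S(R(47, g(-2, 3))) = -625998 + (3 - (21 + 18)²) = -625998 + (3 - 1*39²) = -625998 + (3 - 1*1521) = -625998 + (3 - 1521) = -625998 - 1518 = -627516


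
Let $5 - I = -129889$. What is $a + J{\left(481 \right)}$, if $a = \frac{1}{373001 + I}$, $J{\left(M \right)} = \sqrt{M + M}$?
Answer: $\frac{1}{502895} + \sqrt{962} \approx 31.016$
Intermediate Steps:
$I = 129894$ ($I = 5 - -129889 = 5 + 129889 = 129894$)
$J{\left(M \right)} = \sqrt{2} \sqrt{M}$ ($J{\left(M \right)} = \sqrt{2 M} = \sqrt{2} \sqrt{M}$)
$a = \frac{1}{502895}$ ($a = \frac{1}{373001 + 129894} = \frac{1}{502895} \approx 1.9885 \cdot 10^{-6}$)
$a + J{\left(481 \right)} = \frac{1}{502895} + \sqrt{2} \sqrt{481} = \frac{1}{502895} + \sqrt{962}$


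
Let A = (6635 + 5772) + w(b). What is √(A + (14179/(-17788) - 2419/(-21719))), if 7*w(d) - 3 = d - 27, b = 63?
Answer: √22693827441594696628983/1352181502 ≈ 111.41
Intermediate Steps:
w(d) = -24/7 + d/7 (w(d) = 3/7 + (d - 27)/7 = 3/7 + (-27 + d)/7 = 3/7 + (-27/7 + d/7) = -24/7 + d/7)
A = 86888/7 (A = (6635 + 5772) + (-24/7 + (⅐)*63) = 12407 + (-24/7 + 9) = 12407 + 39/7 = 86888/7 ≈ 12413.)
√(A + (14179/(-17788) - 2419/(-21719))) = √(86888/7 + (14179/(-17788) - 2419/(-21719))) = √(86888/7 + (14179*(-1/17788) - 2419*(-1/21719))) = √(86888/7 + (-14179/17788 + 2419/21719)) = √(86888/7 - 264924529/386337572) = √(33566244484233/2704363004) = √22693827441594696628983/1352181502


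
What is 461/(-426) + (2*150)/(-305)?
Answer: -53681/25986 ≈ -2.0658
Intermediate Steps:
461/(-426) + (2*150)/(-305) = 461*(-1/426) + 300*(-1/305) = -461/426 - 60/61 = -53681/25986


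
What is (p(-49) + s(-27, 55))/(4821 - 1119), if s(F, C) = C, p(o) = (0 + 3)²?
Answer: 32/1851 ≈ 0.017288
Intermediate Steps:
p(o) = 9 (p(o) = 3² = 9)
(p(-49) + s(-27, 55))/(4821 - 1119) = (9 + 55)/(4821 - 1119) = 64/3702 = 64*(1/3702) = 32/1851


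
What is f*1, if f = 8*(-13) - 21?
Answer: -125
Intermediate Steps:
f = -125 (f = -104 - 21 = -125)
f*1 = -125*1 = -125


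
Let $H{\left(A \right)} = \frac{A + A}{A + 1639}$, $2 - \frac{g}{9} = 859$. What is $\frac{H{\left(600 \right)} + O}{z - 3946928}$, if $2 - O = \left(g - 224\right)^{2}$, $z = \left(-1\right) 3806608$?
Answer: $\frac{141047968913}{17360167104} \approx 8.1248$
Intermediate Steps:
$g = -7713$ ($g = 18 - 7731 = -7713$)
$z = -3806608$
$H{\left(A \right)} = \frac{2 A}{1639 + A}$
$O = -62995967$ ($O = 2 - \left(-7713 - 224\right)^{2} = 2 - \left(-7937\right)^{2} = 2 - 62995969 = -62995967$)
$\frac{H{\left(600 \right)} + O}{z - 3946928} = \frac{2 \cdot 600 \frac{1}{1639 + 600} - 62995967}{-3806608 - 3946928} = \frac{2 \cdot 600 \cdot \frac{1}{2239} - 62995967}{-7753536} = \left(2 \cdot 600 \cdot \frac{1}{2239} - 62995967\right) \left(- \frac{1}{7753536}\right) = \left(\frac{1200}{2239} - 62995967\right) \left(- \frac{1}{7753536}\right) = \left(- \frac{141047968913}{2239}\right) \left(- \frac{1}{7753536}\right) = \frac{141047968913}{17360167104}$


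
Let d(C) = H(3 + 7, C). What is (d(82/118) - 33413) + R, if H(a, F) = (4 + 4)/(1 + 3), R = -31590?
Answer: -65001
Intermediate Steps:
H(a, F) = 2 (H(a, F) = 8/4 = 8*(¼) = 2)
d(C) = 2
(d(82/118) - 33413) + R = (2 - 33413) - 31590 = -33411 - 31590 = -65001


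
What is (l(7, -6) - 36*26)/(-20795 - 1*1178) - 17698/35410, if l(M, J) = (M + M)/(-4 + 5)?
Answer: -178115067/389031965 ≈ -0.45784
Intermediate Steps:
l(M, J) = 2*M (l(M, J) = (2*M)/1 = (2*M)*1 = 2*M)
(l(7, -6) - 36*26)/(-20795 - 1*1178) - 17698/35410 = (2*7 - 36*26)/(-20795 - 1*1178) - 17698/35410 = (14 - 936)/(-20795 - 1178) - 17698*1/35410 = -922/(-21973) - 8849/17705 = -922*(-1/21973) - 8849/17705 = 922/21973 - 8849/17705 = -178115067/389031965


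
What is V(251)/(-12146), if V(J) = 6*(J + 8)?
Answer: -777/6073 ≈ -0.12794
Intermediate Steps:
V(J) = 48 + 6*J (V(J) = 6*(8 + J) = 48 + 6*J)
V(251)/(-12146) = (48 + 6*251)/(-12146) = (48 + 1506)*(-1/12146) = 1554*(-1/12146) = -777/6073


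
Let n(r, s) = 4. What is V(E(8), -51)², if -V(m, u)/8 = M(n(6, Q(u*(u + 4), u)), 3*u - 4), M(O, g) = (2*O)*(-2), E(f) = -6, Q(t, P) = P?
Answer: 16384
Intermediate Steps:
M(O, g) = -4*O
V(m, u) = 128 (V(m, u) = -(-32)*4 = -8*(-16) = 128)
V(E(8), -51)² = 128² = 16384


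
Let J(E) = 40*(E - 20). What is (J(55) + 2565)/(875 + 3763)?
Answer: 3965/4638 ≈ 0.85489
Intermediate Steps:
J(E) = -800 + 40*E (J(E) = 40*(-20 + E) = -800 + 40*E)
(J(55) + 2565)/(875 + 3763) = ((-800 + 40*55) + 2565)/(875 + 3763) = ((-800 + 2200) + 2565)/4638 = (1400 + 2565)*(1/4638) = 3965*(1/4638) = 3965/4638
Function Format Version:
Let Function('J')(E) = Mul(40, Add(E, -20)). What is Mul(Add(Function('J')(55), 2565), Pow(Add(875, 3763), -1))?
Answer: Rational(3965, 4638) ≈ 0.85489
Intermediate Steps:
Function('J')(E) = Add(-800, Mul(40, E)) (Function('J')(E) = Mul(40, Add(-20, E)) = Add(-800, Mul(40, E)))
Mul(Add(Function('J')(55), 2565), Pow(Add(875, 3763), -1)) = Mul(Add(Add(-800, Mul(40, 55)), 2565), Pow(Add(875, 3763), -1)) = Mul(Add(Add(-800, 2200), 2565), Pow(4638, -1)) = Mul(Add(1400, 2565), Rational(1, 4638)) = Mul(3965, Rational(1, 4638)) = Rational(3965, 4638)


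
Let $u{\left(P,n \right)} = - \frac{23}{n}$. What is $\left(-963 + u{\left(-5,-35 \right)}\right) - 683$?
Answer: $- \frac{57587}{35} \approx -1645.3$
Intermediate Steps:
$\left(-963 + u{\left(-5,-35 \right)}\right) - 683 = \left(-963 - \frac{23}{-35}\right) - 683 = \left(-963 - - \frac{23}{35}\right) - 683 = \left(-963 + \frac{23}{35}\right) - 683 = - \frac{33682}{35} - 683 = - \frac{57587}{35}$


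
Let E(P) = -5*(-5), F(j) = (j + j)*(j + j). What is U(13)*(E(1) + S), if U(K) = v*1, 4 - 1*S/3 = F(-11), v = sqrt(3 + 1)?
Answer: -2830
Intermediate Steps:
v = 2 (v = sqrt(4) = 2)
F(j) = 4*j**2 (F(j) = (2*j)*(2*j) = 4*j**2)
S = -1440 (S = 12 - 12*(-11)**2 = 12 - 12*121 = 12 - 3*484 = 12 - 1452 = -1440)
E(P) = 25
U(K) = 2 (U(K) = 2*1 = 2)
U(13)*(E(1) + S) = 2*(25 - 1440) = 2*(-1415) = -2830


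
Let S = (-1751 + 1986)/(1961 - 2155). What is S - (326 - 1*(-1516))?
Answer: -357583/194 ≈ -1843.2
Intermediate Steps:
S = -235/194 (S = 235/(-194) = 235*(-1/194) = -235/194 ≈ -1.2113)
S - (326 - 1*(-1516)) = -235/194 - (326 - 1*(-1516)) = -235/194 - (326 + 1516) = -235/194 - 1*1842 = -235/194 - 1842 = -357583/194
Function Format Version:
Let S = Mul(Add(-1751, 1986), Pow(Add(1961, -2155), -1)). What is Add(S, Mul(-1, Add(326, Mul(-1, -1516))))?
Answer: Rational(-357583, 194) ≈ -1843.2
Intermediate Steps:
S = Rational(-235, 194) (S = Mul(235, Pow(-194, -1)) = Mul(235, Rational(-1, 194)) = Rational(-235, 194) ≈ -1.2113)
Add(S, Mul(-1, Add(326, Mul(-1, -1516)))) = Add(Rational(-235, 194), Mul(-1, Add(326, Mul(-1, -1516)))) = Add(Rational(-235, 194), Mul(-1, Add(326, 1516))) = Add(Rational(-235, 194), Mul(-1, 1842)) = Add(Rational(-235, 194), -1842) = Rational(-357583, 194)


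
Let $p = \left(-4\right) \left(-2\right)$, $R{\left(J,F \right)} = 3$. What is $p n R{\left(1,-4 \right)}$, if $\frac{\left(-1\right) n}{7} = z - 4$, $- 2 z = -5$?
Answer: $252$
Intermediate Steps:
$z = \frac{5}{2}$ ($z = \left(- \frac{1}{2}\right) \left(-5\right) = \frac{5}{2} \approx 2.5$)
$p = 8$
$n = \frac{21}{2}$ ($n = - 7 \left(\frac{5}{2} - 4\right) = \left(-7\right) \left(- \frac{3}{2}\right) = \frac{21}{2} \approx 10.5$)
$p n R{\left(1,-4 \right)} = 8 \cdot \frac{21}{2} \cdot 3 = 84 \cdot 3 = 252$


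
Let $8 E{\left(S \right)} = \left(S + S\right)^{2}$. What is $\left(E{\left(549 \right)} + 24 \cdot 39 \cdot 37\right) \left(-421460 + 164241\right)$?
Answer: $- \frac{95342080635}{2} \approx -4.7671 \cdot 10^{10}$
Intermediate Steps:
$E{\left(S \right)} = \frac{S^{2}}{2}$ ($E{\left(S \right)} = \frac{\left(S + S\right)^{2}}{8} = \frac{\left(2 S\right)^{2}}{8} = \frac{4 S^{2}}{8} = \frac{S^{2}}{2}$)
$\left(E{\left(549 \right)} + 24 \cdot 39 \cdot 37\right) \left(-421460 + 164241\right) = \left(\frac{549^{2}}{2} + 24 \cdot 39 \cdot 37\right) \left(-421460 + 164241\right) = \left(\frac{1}{2} \cdot 301401 + 936 \cdot 37\right) \left(-257219\right) = \left(\frac{301401}{2} + 34632\right) \left(-257219\right) = \frac{370665}{2} \left(-257219\right) = - \frac{95342080635}{2}$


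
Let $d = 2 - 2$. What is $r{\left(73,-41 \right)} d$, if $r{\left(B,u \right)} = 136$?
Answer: $0$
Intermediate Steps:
$d = 0$ ($d = 2 - 2 = 0$)
$r{\left(73,-41 \right)} d = 136 \cdot 0 = 0$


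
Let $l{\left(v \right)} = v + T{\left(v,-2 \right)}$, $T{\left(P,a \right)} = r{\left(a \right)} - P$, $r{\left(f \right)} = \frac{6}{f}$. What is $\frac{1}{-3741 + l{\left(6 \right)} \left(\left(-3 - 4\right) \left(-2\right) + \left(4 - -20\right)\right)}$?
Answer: $- \frac{1}{3855} \approx -0.0002594$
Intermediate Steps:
$T{\left(P,a \right)} = - P + \frac{6}{a}$ ($T{\left(P,a \right)} = \frac{6}{a} - P = - P + \frac{6}{a}$)
$l{\left(v \right)} = -3$ ($l{\left(v \right)} = v - \left(3 + v\right) = -3$)
$\frac{1}{-3741 + l{\left(6 \right)} \left(\left(-3 - 4\right) \left(-2\right) + \left(4 - -20\right)\right)} = \frac{1}{-3741 - 3 \left(\left(-3 - 4\right) \left(-2\right) + \left(4 - -20\right)\right)} = \frac{1}{-3741 - 3 \left(\left(-7\right) \left(-2\right) + \left(4 + 20\right)\right)} = \frac{1}{-3741 - 3 \left(14 + 24\right)} = \frac{1}{-3741 - 114} = \frac{1}{-3855} = - \frac{1}{3855}$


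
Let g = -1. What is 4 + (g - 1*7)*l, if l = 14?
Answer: -108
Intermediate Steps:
4 + (g - 1*7)*l = 4 + (-1 - 1*7)*14 = 4 + (-1 - 7)*14 = 4 - 8*14 = 4 - 112 = -108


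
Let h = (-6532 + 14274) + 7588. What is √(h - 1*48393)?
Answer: I*√33063 ≈ 181.83*I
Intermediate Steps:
h = 15330 (h = 7742 + 7588 = 15330)
√(h - 1*48393) = √(15330 - 1*48393) = √(15330 - 48393) = √(-33063) = I*√33063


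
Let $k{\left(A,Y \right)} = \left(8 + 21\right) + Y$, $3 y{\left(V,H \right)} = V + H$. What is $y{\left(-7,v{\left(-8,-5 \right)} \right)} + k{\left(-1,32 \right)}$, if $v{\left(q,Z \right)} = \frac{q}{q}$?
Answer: $59$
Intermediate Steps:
$v{\left(q,Z \right)} = 1$
$y{\left(V,H \right)} = \frac{H}{3} + \frac{V}{3}$ ($y{\left(V,H \right)} = \frac{V + H}{3} = \frac{H + V}{3} = \frac{H}{3} + \frac{V}{3}$)
$k{\left(A,Y \right)} = 29 + Y$
$y{\left(-7,v{\left(-8,-5 \right)} \right)} + k{\left(-1,32 \right)} = \left(\frac{1}{3} \cdot 1 + \frac{1}{3} \left(-7\right)\right) + \left(29 + 32\right) = \left(\frac{1}{3} - \frac{7}{3}\right) + 61 = -2 + 61 = 59$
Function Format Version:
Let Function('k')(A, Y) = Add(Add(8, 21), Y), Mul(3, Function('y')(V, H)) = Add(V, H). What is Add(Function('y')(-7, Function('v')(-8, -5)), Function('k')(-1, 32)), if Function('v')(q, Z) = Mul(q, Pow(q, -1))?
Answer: 59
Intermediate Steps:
Function('v')(q, Z) = 1
Function('y')(V, H) = Add(Mul(Rational(1, 3), H), Mul(Rational(1, 3), V)) (Function('y')(V, H) = Mul(Rational(1, 3), Add(V, H)) = Mul(Rational(1, 3), Add(H, V)) = Add(Mul(Rational(1, 3), H), Mul(Rational(1, 3), V)))
Function('k')(A, Y) = Add(29, Y)
Add(Function('y')(-7, Function('v')(-8, -5)), Function('k')(-1, 32)) = Add(Add(Mul(Rational(1, 3), 1), Mul(Rational(1, 3), -7)), Add(29, 32)) = Add(Add(Rational(1, 3), Rational(-7, 3)), 61) = Add(-2, 61) = 59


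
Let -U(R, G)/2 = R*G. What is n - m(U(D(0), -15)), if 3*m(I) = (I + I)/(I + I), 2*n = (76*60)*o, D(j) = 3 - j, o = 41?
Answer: 280439/3 ≈ 93480.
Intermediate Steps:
n = 93480 (n = ((76*60)*41)/2 = (4560*41)/2 = (½)*186960 = 93480)
U(R, G) = -2*G*R (U(R, G) = -2*R*G = -2*G*R)
m(I) = ⅓ (m(I) = ((I + I)/(I + I))/3 = ((2*I)/((2*I)))/3 = ((2*I)*(1/(2*I)))/3 = (⅓)*1 = ⅓)
n - m(U(D(0), -15)) = 93480 - 1*⅓ = 93480 - ⅓ = 280439/3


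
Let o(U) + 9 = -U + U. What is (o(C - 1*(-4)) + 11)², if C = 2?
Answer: 4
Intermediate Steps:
o(U) = -9 (o(U) = -9 + (-U + U) = -9 + 0 = -9)
(o(C - 1*(-4)) + 11)² = (-9 + 11)² = 2² = 4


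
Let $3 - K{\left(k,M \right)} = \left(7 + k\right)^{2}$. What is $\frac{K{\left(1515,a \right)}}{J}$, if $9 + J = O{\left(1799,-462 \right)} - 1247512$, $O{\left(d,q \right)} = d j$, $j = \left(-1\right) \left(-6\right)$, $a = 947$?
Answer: $\frac{2316481}{1236727} \approx 1.8731$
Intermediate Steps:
$j = 6$
$K{\left(k,M \right)} = 3 - \left(7 + k\right)^{2}$
$O{\left(d,q \right)} = 6 d$ ($O{\left(d,q \right)} = d 6 = 6 d$)
$J = -1236727$ ($J = -9 + \left(6 \cdot 1799 - 1247512\right) = -9 + \left(10794 - 1247512\right) = -9 - 1236718 = -1236727$)
$\frac{K{\left(1515,a \right)}}{J} = \frac{3 - \left(7 + 1515\right)^{2}}{-1236727} = \left(3 - 1522^{2}\right) \left(- \frac{1}{1236727}\right) = \left(3 - 2316484\right) \left(- \frac{1}{1236727}\right) = \left(-2316481\right) \left(- \frac{1}{1236727}\right) = \frac{2316481}{1236727}$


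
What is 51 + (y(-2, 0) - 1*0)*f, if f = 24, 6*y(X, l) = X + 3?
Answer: 55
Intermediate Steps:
y(X, l) = 1/2 + X/6 (y(X, l) = (X + 3)/6 = (3 + X)/6 = 1/2 + X/6)
51 + (y(-2, 0) - 1*0)*f = 51 + ((1/2 + (1/6)*(-2)) - 1*0)*24 = 51 + ((1/2 - 1/3) + 0)*24 = 51 + (1/6 + 0)*24 = 51 + (1/6)*24 = 51 + 4 = 55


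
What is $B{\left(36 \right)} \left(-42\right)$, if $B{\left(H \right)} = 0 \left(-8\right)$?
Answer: $0$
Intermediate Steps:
$B{\left(H \right)} = 0$
$B{\left(36 \right)} \left(-42\right) = 0 \left(-42\right) = 0$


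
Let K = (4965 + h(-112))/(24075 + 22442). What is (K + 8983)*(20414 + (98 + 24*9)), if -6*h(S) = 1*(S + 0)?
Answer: 25984653633152/139551 ≈ 1.8620e+8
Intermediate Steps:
h(S) = -S/6 (h(S) = -(S + 0)/6 = -S/6)
K = 14951/139551 (K = (4965 - ⅙*(-112))/(24075 + 22442) = (4965 + 56/3)/46517 = (14951/3)*(1/46517) = 14951/139551 ≈ 0.10714)
(K + 8983)*(20414 + (98 + 24*9)) = (14951/139551 + 8983)*(20414 + (98 + 24*9)) = 1253601584*(20414 + (98 + 216))/139551 = 1253601584*(20414 + 314)/139551 = (1253601584/139551)*20728 = 25984653633152/139551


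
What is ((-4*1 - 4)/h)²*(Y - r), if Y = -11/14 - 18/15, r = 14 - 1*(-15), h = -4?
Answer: -4338/35 ≈ -123.94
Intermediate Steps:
r = 29 (r = 14 + 15 = 29)
Y = -139/70 (Y = -11*1/14 - 18*1/15 = -11/14 - 6/5 = -139/70 ≈ -1.9857)
((-4*1 - 4)/h)²*(Y - r) = ((-4*1 - 4)/(-4))²*(-139/70 - 1*29) = ((-4 - 4)*(-¼))²*(-139/70 - 29) = (-8*(-¼))²*(-2169/70) = 2²*(-2169/70) = 4*(-2169/70) = -4338/35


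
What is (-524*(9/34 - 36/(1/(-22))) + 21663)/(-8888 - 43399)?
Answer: 2229741/296293 ≈ 7.5255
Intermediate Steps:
(-524*(9/34 - 36/(1/(-22))) + 21663)/(-8888 - 43399) = (-524*(9*(1/34) - 36/(-1/22)) + 21663)/(-52287) = (-524*(9/34 - 36*(-22)) + 21663)*(-1/52287) = (-524*(9/34 + 792) + 21663)*(-1/52287) = (-524*26937/34 + 21663)*(-1/52287) = (-7057494/17 + 21663)*(-1/52287) = -6689223/17*(-1/52287) = 2229741/296293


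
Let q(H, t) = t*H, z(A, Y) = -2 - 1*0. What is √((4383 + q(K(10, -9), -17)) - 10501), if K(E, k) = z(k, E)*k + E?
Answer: I*√6594 ≈ 81.203*I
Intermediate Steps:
z(A, Y) = -2 (z(A, Y) = -2 + 0 = -2)
K(E, k) = E - 2*k (K(E, k) = -2*k + E = E - 2*k)
q(H, t) = H*t
√((4383 + q(K(10, -9), -17)) - 10501) = √((4383 + (10 - 2*(-9))*(-17)) - 10501) = √((4383 + (10 + 18)*(-17)) - 10501) = √((4383 + 28*(-17)) - 10501) = √((4383 - 476) - 10501) = √(3907 - 10501) = √(-6594) = I*√6594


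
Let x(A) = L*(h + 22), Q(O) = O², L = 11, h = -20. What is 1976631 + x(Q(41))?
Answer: 1976653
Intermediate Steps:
x(A) = 22 (x(A) = 11*(-20 + 22) = 11*2 = 22)
1976631 + x(Q(41)) = 1976631 + 22 = 1976653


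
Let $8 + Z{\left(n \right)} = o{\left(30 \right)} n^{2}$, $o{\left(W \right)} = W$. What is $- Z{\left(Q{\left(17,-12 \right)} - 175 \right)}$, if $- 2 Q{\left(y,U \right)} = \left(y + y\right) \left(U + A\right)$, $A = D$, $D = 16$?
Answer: $-1771462$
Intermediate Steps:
$A = 16$
$Q{\left(y,U \right)} = - y \left(16 + U\right)$ ($Q{\left(y,U \right)} = - \frac{\left(y + y\right) \left(U + 16\right)}{2} = - \frac{2 y \left(16 + U\right)}{2} = - y \left(16 + U\right)$)
$Z{\left(n \right)} = -8 + 30 n^{2}$
$- Z{\left(Q{\left(17,-12 \right)} - 175 \right)} = - (-8 + 30 \left(\left(-1\right) 17 \left(16 - 12\right) - 175\right)^{2}) = - (-8 + 30 \left(\left(-1\right) 17 \cdot 4 - 175\right)^{2}) = - (-8 + 30 \left(-68 - 175\right)^{2}) = - (-8 + 30 \left(-243\right)^{2}) = - (-8 + 30 \cdot 59049) = - (-8 + 1771470) = \left(-1\right) 1771462 = -1771462$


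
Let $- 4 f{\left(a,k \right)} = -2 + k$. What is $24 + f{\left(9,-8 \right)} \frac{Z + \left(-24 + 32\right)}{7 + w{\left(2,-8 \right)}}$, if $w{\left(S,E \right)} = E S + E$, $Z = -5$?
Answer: $\frac{801}{34} \approx 23.559$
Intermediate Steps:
$f{\left(a,k \right)} = \frac{1}{2} - \frac{k}{4}$ ($f{\left(a,k \right)} = - \frac{-2 + k}{4} = \frac{1}{2} - \frac{k}{4}$)
$w{\left(S,E \right)} = E + E S$
$24 + f{\left(9,-8 \right)} \frac{Z + \left(-24 + 32\right)}{7 + w{\left(2,-8 \right)}} = 24 + \left(\frac{1}{2} - -2\right) \frac{-5 + \left(-24 + 32\right)}{7 - 8 \left(1 + 2\right)} = 24 + \left(\frac{1}{2} + 2\right) \frac{-5 + 8}{7 - 24} = 24 + \frac{5 \frac{3}{7 - 24}}{2} = 24 + \frac{5 \frac{3}{-17}}{2} = 24 + \frac{5 \cdot 3 \left(- \frac{1}{17}\right)}{2} = 24 + \frac{5}{2} \left(- \frac{3}{17}\right) = 24 - \frac{15}{34} = \frac{801}{34}$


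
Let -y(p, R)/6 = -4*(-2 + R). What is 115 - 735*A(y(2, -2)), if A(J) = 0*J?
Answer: 115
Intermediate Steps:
y(p, R) = -48 + 24*R (y(p, R) = -(-24)*(-2 + R) = -6*(8 - 4*R) = -48 + 24*R)
A(J) = 0
115 - 735*A(y(2, -2)) = 115 - 735*0 = 115 + 0 = 115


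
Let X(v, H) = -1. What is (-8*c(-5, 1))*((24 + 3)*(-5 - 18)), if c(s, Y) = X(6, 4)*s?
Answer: 24840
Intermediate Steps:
c(s, Y) = -s
(-8*c(-5, 1))*((24 + 3)*(-5 - 18)) = (-(-8)*(-5))*((24 + 3)*(-5 - 18)) = (-8*5)*(27*(-23)) = -40*(-621) = 24840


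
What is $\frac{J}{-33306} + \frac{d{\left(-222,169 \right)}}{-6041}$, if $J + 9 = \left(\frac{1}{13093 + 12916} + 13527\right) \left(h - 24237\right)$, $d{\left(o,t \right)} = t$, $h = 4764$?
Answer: $\frac{1970815772989347}{249192905234} \approx 7908.8$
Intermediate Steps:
$J = - \frac{6851064000993}{26009}$ ($J = -9 + \left(\frac{1}{13093 + 12916} + 13527\right) \left(4764 - 24237\right) = -9 + \left(\frac{1}{26009} + 13527\right) \left(-19473\right) = -9 + \frac{351823744}{26009} \left(-19473\right) = -9 - \frac{6851063766912}{26009} = - \frac{6851064000993}{26009} \approx -2.6341 \cdot 10^{8}$)
$\frac{J}{-33306} + \frac{d{\left(-222,169 \right)}}{-6041} = - \frac{6851064000993}{26009 \left(-33306\right)} + \frac{169}{-6041} = \left(- \frac{6851064000993}{26009}\right) \left(- \frac{1}{33306}\right) + 169 \left(- \frac{1}{6041}\right) = \frac{2283688000331}{288751918} - \frac{169}{6041} = \frac{1970815772989347}{249192905234}$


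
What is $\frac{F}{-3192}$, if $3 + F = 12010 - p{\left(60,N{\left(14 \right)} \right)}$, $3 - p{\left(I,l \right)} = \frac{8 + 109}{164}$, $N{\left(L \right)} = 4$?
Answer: $- \frac{1968773}{523488} \approx -3.7609$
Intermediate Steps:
$p{\left(I,l \right)} = \frac{375}{164}$ ($p{\left(I,l \right)} = 3 - \frac{8 + 109}{164} = 3 - 117 \cdot \frac{1}{164} = 3 - \frac{117}{164} = \frac{375}{164}$)
$F = \frac{1968773}{164}$ ($F = -3 + \left(12010 - \frac{375}{164}\right) = -3 + \frac{1969265}{164} = \frac{1968773}{164} \approx 12005.0$)
$\frac{F}{-3192} = \frac{1968773}{164 \left(-3192\right)} = \frac{1968773}{164} \left(- \frac{1}{3192}\right) = - \frac{1968773}{523488}$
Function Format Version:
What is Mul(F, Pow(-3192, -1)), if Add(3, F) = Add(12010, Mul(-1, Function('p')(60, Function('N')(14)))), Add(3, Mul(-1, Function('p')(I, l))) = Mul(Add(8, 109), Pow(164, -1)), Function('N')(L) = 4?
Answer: Rational(-1968773, 523488) ≈ -3.7609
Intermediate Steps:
Function('p')(I, l) = Rational(375, 164) (Function('p')(I, l) = Add(3, Mul(-1, Mul(Add(8, 109), Pow(164, -1)))) = Add(3, Mul(-1, Mul(117, Rational(1, 164)))) = Add(3, Mul(-1, Rational(117, 164))) = Add(3, Rational(-117, 164)) = Rational(375, 164))
F = Rational(1968773, 164) (F = Add(-3, Add(12010, Mul(-1, Rational(375, 164)))) = Add(-3, Add(12010, Rational(-375, 164))) = Add(-3, Rational(1969265, 164)) = Rational(1968773, 164) ≈ 12005.)
Mul(F, Pow(-3192, -1)) = Mul(Rational(1968773, 164), Pow(-3192, -1)) = Mul(Rational(1968773, 164), Rational(-1, 3192)) = Rational(-1968773, 523488)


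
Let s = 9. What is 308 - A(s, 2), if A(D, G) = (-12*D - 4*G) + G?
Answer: 422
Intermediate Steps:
A(D, G) = -12*D - 3*G
308 - A(s, 2) = 308 - (-12*9 - 3*2) = 308 - (-108 - 6) = 308 - 1*(-114) = 308 + 114 = 422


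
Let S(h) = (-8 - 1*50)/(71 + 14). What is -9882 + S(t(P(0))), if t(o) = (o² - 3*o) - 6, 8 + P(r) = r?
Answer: -840028/85 ≈ -9882.7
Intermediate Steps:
P(r) = -8 + r
t(o) = -6 + o² - 3*o
S(h) = -58/85 (S(h) = (-8 - 50)/85 = -58*1/85 = -58/85)
-9882 + S(t(P(0))) = -9882 - 58/85 = -840028/85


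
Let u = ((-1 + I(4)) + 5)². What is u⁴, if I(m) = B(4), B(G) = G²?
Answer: 25600000000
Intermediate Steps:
I(m) = 16 (I(m) = 4² = 16)
u = 400 (u = ((-1 + 16) + 5)² = (15 + 5)² = 20² = 400)
u⁴ = 400⁴ = 25600000000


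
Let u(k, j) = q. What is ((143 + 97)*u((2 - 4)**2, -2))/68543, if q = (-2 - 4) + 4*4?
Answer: 2400/68543 ≈ 0.035015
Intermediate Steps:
q = 10 (q = -6 + 16 = 10)
u(k, j) = 10
((143 + 97)*u((2 - 4)**2, -2))/68543 = ((143 + 97)*10)/68543 = (240*10)*(1/68543) = 2400*(1/68543) = 2400/68543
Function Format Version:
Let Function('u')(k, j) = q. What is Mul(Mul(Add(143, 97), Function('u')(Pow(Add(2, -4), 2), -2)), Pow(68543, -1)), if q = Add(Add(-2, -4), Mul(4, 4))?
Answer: Rational(2400, 68543) ≈ 0.035015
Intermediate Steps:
q = 10 (q = Add(-6, 16) = 10)
Function('u')(k, j) = 10
Mul(Mul(Add(143, 97), Function('u')(Pow(Add(2, -4), 2), -2)), Pow(68543, -1)) = Mul(Mul(Add(143, 97), 10), Pow(68543, -1)) = Mul(Mul(240, 10), Rational(1, 68543)) = Mul(2400, Rational(1, 68543)) = Rational(2400, 68543)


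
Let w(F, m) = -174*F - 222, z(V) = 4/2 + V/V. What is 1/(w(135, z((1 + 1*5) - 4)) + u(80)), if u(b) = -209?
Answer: -1/23921 ≈ -4.1804e-5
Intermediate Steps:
z(V) = 3 (z(V) = 4*(½) + 1 = 2 + 1 = 3)
w(F, m) = -222 - 174*F
1/(w(135, z((1 + 1*5) - 4)) + u(80)) = 1/((-222 - 174*135) - 209) = 1/((-222 - 23490) - 209) = 1/(-23712 - 209) = 1/(-23921) = -1/23921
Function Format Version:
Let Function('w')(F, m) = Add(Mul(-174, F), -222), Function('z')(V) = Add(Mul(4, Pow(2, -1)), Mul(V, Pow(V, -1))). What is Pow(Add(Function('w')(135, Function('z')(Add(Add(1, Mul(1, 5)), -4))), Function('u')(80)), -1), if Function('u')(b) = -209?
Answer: Rational(-1, 23921) ≈ -4.1804e-5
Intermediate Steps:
Function('z')(V) = 3 (Function('z')(V) = Add(Mul(4, Rational(1, 2)), 1) = Add(2, 1) = 3)
Function('w')(F, m) = Add(-222, Mul(-174, F))
Pow(Add(Function('w')(135, Function('z')(Add(Add(1, Mul(1, 5)), -4))), Function('u')(80)), -1) = Pow(Add(Add(-222, Mul(-174, 135)), -209), -1) = Pow(Add(Add(-222, -23490), -209), -1) = Pow(Add(-23712, -209), -1) = Pow(-23921, -1) = Rational(-1, 23921)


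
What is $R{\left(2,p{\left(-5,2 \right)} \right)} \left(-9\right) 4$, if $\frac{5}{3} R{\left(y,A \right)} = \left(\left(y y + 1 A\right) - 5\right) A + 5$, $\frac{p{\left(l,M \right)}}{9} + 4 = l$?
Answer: $- \frac{717876}{5} \approx -1.4358 \cdot 10^{5}$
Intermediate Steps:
$p{\left(l,M \right)} = -36 + 9 l$
$R{\left(y,A \right)} = 3 + \frac{3 A \left(-5 + A + y^{2}\right)}{5}$ ($R{\left(y,A \right)} = \frac{3 \left(\left(\left(y y + 1 A\right) - 5\right) A + 5\right)}{5} = \frac{3 \left(\left(\left(y^{2} + A\right) - 5\right) A + 5\right)}{5} = \frac{3 \left(\left(\left(A + y^{2}\right) - 5\right) A + 5\right)}{5} = \frac{3 \left(\left(-5 + A + y^{2}\right) A + 5\right)}{5} = \frac{3 \left(A \left(-5 + A + y^{2}\right) + 5\right)}{5} = \frac{3 \left(5 + A \left(-5 + A + y^{2}\right)\right)}{5} = 3 + \frac{3 A \left(-5 + A + y^{2}\right)}{5}$)
$R{\left(2,p{\left(-5,2 \right)} \right)} \left(-9\right) 4 = \left(3 - 3 \left(-36 + 9 \left(-5\right)\right) + \frac{3 \left(-36 + 9 \left(-5\right)\right)^{2}}{5} + \frac{3 \left(-36 + 9 \left(-5\right)\right) 2^{2}}{5}\right) \left(-9\right) 4 = \left(3 - 3 \left(-36 - 45\right) + \frac{3 \left(-36 - 45\right)^{2}}{5} + \frac{3}{5} \left(-36 - 45\right) 4\right) \left(-9\right) 4 = \left(3 - -243 + \frac{3 \left(-81\right)^{2}}{5} + \frac{3}{5} \left(-81\right) 4\right) \left(-9\right) 4 = \left(3 + 243 + \frac{3}{5} \cdot 6561 - \frac{972}{5}\right) \left(-9\right) 4 = \left(3 + 243 + \frac{19683}{5} - \frac{972}{5}\right) \left(-9\right) 4 = \frac{19941}{5} \left(-9\right) 4 = \left(- \frac{179469}{5}\right) 4 = - \frac{717876}{5}$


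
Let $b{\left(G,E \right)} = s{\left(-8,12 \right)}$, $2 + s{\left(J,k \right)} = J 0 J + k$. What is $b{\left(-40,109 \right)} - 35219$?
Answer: $-35209$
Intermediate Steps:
$s{\left(J,k \right)} = -2 + k$ ($s{\left(J,k \right)} = -2 + \left(J 0 J + k\right) = -2 + \left(0 J + k\right) = -2 + \left(0 + k\right) = -2 + k$)
$b{\left(G,E \right)} = 10$ ($b{\left(G,E \right)} = -2 + 12 = 10$)
$b{\left(-40,109 \right)} - 35219 = 10 - 35219 = -35209$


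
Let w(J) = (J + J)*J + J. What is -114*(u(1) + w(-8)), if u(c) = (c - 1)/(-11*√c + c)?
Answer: -13680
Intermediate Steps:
w(J) = J + 2*J² (w(J) = (2*J)*J + J = 2*J² + J = J + 2*J²)
u(c) = (-1 + c)/(c - 11*√c)
-114*(u(1) + w(-8)) = -114*((1 - 1*1)/(-1*1 + 11*√1) - 8*(1 + 2*(-8))) = -114*((1 - 1)/(-1 + 11*1) - 8*(1 - 16)) = -114*(0/(-1 + 11) - 8*(-15)) = -114*(0/10 + 120) = -114*((⅒)*0 + 120) = -114*(0 + 120) = -114*120 = -13680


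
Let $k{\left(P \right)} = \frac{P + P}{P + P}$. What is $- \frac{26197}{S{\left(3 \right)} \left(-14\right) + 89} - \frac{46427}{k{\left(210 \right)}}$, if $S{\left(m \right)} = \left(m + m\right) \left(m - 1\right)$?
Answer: $- \frac{3641536}{79} \approx -46095.0$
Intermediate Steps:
$S{\left(m \right)} = 2 m \left(-1 + m\right)$
$k{\left(P \right)} = 1$ ($k{\left(P \right)} = \frac{2 P}{2 P} = 2 P \frac{1}{2 P} = 1$)
$- \frac{26197}{S{\left(3 \right)} \left(-14\right) + 89} - \frac{46427}{k{\left(210 \right)}} = - \frac{26197}{2 \cdot 3 \left(-1 + 3\right) \left(-14\right) + 89} - \frac{46427}{1} = - \frac{26197}{2 \cdot 3 \cdot 2 \left(-14\right) + 89} - 46427 = - \frac{26197}{12 \left(-14\right) + 89} - 46427 = - \frac{26197}{-168 + 89} - 46427 = - \frac{26197}{-79} - 46427 = \left(-26197\right) \left(- \frac{1}{79}\right) - 46427 = \frac{26197}{79} - 46427 = - \frac{3641536}{79}$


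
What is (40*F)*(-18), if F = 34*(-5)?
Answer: 122400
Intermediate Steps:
F = -170
(40*F)*(-18) = (40*(-170))*(-18) = -6800*(-18) = 122400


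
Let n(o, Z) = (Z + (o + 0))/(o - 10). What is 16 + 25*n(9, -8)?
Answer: -9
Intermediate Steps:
n(o, Z) = (Z + o)/(-10 + o)
16 + 25*n(9, -8) = 16 + 25*((-8 + 9)/(-10 + 9)) = 16 + 25*(1/(-1)) = 16 + 25*(-1*1) = 16 + 25*(-1) = 16 - 25 = -9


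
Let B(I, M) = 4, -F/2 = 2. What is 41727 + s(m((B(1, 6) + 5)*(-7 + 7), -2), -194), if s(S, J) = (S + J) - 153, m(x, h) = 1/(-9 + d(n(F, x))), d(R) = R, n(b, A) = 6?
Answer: 124139/3 ≈ 41380.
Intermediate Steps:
F = -4 (F = -2*2 = -4)
m(x, h) = -1/3 (m(x, h) = 1/(-9 + 6) = 1/(-3) = -1/3)
s(S, J) = -153 + J + S (s(S, J) = (J + S) - 153 = -153 + J + S)
41727 + s(m((B(1, 6) + 5)*(-7 + 7), -2), -194) = 41727 + (-153 - 194 - 1/3) = 41727 - 1042/3 = 124139/3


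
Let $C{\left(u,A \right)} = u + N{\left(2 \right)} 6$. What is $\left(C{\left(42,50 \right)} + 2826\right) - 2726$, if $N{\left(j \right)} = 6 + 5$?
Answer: $208$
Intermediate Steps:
$N{\left(j \right)} = 11$
$C{\left(u,A \right)} = 66 + u$ ($C{\left(u,A \right)} = u + 11 \cdot 6 = u + 66 = 66 + u$)
$\left(C{\left(42,50 \right)} + 2826\right) - 2726 = \left(\left(66 + 42\right) + 2826\right) - 2726 = \left(108 + 2826\right) - 2726 = 2934 - 2726 = 208$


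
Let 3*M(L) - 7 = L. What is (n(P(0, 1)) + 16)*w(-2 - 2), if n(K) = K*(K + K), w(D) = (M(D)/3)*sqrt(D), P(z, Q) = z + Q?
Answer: 12*I ≈ 12.0*I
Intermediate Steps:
M(L) = 7/3 + L/3
P(z, Q) = Q + z
w(D) = sqrt(D)*(7/9 + D/9) (w(D) = ((7/3 + D/3)/3)*sqrt(D) = ((7/3 + D/3)*(1/3))*sqrt(D) = (7/9 + D/9)*sqrt(D) = sqrt(D)*(7/9 + D/9))
n(K) = 2*K**2 (n(K) = K*(2*K) = 2*K**2)
(n(P(0, 1)) + 16)*w(-2 - 2) = (2*(1 + 0)**2 + 16)*(sqrt(-2 - 2)*(7 + (-2 - 2))/9) = (2*1**2 + 16)*(sqrt(-4)*(7 - 4)/9) = (2*1 + 16)*((1/9)*(2*I)*3) = (2 + 16)*(2*I/3) = 18*(2*I/3) = 12*I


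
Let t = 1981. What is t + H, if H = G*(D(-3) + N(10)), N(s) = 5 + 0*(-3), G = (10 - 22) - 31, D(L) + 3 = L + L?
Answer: 2153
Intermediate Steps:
D(L) = -3 + 2*L (D(L) = -3 + (L + L) = -3 + 2*L)
G = -43 (G = -12 - 31 = -43)
N(s) = 5 (N(s) = 5 + 0 = 5)
H = 172 (H = -43*((-3 + 2*(-3)) + 5) = -43*((-3 - 6) + 5) = -43*(-9 + 5) = -43*(-4) = 172)
t + H = 1981 + 172 = 2153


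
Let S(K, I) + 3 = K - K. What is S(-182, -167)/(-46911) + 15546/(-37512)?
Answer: -40509215/97762524 ≈ -0.41436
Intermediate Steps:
S(K, I) = -3 (S(K, I) = -3 + (K - K) = -3 + 0 = -3)
S(-182, -167)/(-46911) + 15546/(-37512) = -3/(-46911) + 15546/(-37512) = -3*(-1/46911) + 15546*(-1/37512) = 1/15637 - 2591/6252 = -40509215/97762524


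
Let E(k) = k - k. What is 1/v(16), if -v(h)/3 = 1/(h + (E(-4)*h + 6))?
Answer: -22/3 ≈ -7.3333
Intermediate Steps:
E(k) = 0
v(h) = -3/(6 + h) (v(h) = -3/(h + (0*h + 6)) = -3/(h + (0 + 6)) = -3/(h + 6) = -3/(6 + h))
1/v(16) = 1/(-3/(6 + 16)) = 1/(-3/22) = -22/3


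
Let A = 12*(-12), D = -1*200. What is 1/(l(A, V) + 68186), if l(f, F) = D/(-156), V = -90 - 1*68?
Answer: 39/2659304 ≈ 1.4665e-5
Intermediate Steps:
D = -200
A = -144
V = -158 (V = -90 - 68 = -158)
l(f, F) = 50/39 (l(f, F) = -200/(-156) = -200*(-1/156) = 50/39)
1/(l(A, V) + 68186) = 1/(50/39 + 68186) = 1/(2659304/39) = 39/2659304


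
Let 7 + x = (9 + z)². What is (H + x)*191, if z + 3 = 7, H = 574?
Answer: 140576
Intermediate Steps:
z = 4 (z = -3 + 7 = 4)
x = 162 (x = -7 + (9 + 4)² = -7 + 13² = -7 + 169 = 162)
(H + x)*191 = (574 + 162)*191 = 736*191 = 140576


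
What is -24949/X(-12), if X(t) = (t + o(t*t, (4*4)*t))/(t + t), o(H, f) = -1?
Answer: -598776/13 ≈ -46060.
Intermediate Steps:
X(t) = (-1 + t)/(2*t) (X(t) = (t - 1)/(t + t) = (-1 + t)/((2*t)) = (-1 + t)*(1/(2*t)) = (-1 + t)/(2*t))
-24949/X(-12) = -24949*(-24/(-1 - 12)) = -24949/((½)*(-1/12)*(-13)) = -24949/13/24 = -24949*24/13 = -598776/13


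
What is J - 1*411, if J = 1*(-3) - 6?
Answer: -420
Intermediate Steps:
J = -9 (J = -3 - 6 = -9)
J - 1*411 = -9 - 1*411 = -9 - 411 = -420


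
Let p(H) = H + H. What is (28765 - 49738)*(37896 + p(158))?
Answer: -801420276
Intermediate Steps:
p(H) = 2*H
(28765 - 49738)*(37896 + p(158)) = (28765 - 49738)*(37896 + 2*158) = -20973*(37896 + 316) = -20973*38212 = -801420276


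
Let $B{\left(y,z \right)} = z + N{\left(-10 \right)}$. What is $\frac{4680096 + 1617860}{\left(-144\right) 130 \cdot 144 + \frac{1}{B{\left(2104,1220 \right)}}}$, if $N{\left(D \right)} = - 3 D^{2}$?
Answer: $- \frac{5794119520}{2480025599} \approx -2.3363$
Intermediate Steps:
$B{\left(y,z \right)} = -300 + z$ ($B{\left(y,z \right)} = z - 3 \left(-10\right)^{2} = z - 300 = -300 + z$)
$\frac{4680096 + 1617860}{\left(-144\right) 130 \cdot 144 + \frac{1}{B{\left(2104,1220 \right)}}} = \frac{4680096 + 1617860}{\left(-144\right) 130 \cdot 144 + \frac{1}{-300 + 1220}} = \frac{6297956}{\left(-18720\right) 144 + \frac{1}{920}} = \frac{6297956}{-2695680 + \frac{1}{920}} = \frac{6297956}{- \frac{2480025599}{920}} = 6297956 \left(- \frac{920}{2480025599}\right) = - \frac{5794119520}{2480025599}$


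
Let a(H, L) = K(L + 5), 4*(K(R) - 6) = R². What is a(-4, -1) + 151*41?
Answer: 6201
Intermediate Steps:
K(R) = 6 + R²/4
a(H, L) = 6 + (5 + L)²/4 (a(H, L) = 6 + (L + 5)²/4 = 6 + (5 + L)²/4)
a(-4, -1) + 151*41 = (6 + (5 - 1)²/4) + 151*41 = (6 + (¼)*4²) + 6191 = (6 + (¼)*16) + 6191 = (6 + 4) + 6191 = 10 + 6191 = 6201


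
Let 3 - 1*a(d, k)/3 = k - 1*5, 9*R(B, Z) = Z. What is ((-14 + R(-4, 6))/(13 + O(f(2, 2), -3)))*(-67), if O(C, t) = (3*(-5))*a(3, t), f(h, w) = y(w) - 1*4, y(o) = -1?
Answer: -1340/723 ≈ -1.8534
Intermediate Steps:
R(B, Z) = Z/9
a(d, k) = 24 - 3*k (a(d, k) = 9 - 3*(k - 1*5) = 9 - 3*(k - 5) = 9 - 3*(-5 + k) = 9 + (15 - 3*k) = 24 - 3*k)
f(h, w) = -5 (f(h, w) = -1 - 1*4 = -1 - 4 = -5)
O(C, t) = -360 + 45*t (O(C, t) = (3*(-5))*(24 - 3*t) = -15*(24 - 3*t) = -360 + 45*t)
((-14 + R(-4, 6))/(13 + O(f(2, 2), -3)))*(-67) = ((-14 + (⅑)*6)/(13 + (-360 + 45*(-3))))*(-67) = ((-14 + ⅔)/(13 + (-360 - 135)))*(-67) = -40/(3*(13 - 495))*(-67) = -40/3/(-482)*(-67) = -40/3*(-1/482)*(-67) = (20/723)*(-67) = -1340/723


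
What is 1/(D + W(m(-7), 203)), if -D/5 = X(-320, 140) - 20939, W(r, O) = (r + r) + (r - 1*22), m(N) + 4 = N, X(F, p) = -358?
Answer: 1/106430 ≈ 9.3959e-6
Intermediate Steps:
m(N) = -4 + N
W(r, O) = -22 + 3*r (W(r, O) = 2*r + (r - 22) = 2*r + (-22 + r) = -22 + 3*r)
D = 106485 (D = -5*(-358 - 20939) = -5*(-21297) = 106485)
1/(D + W(m(-7), 203)) = 1/(106485 + (-22 + 3*(-4 - 7))) = 1/(106485 + (-22 + 3*(-11))) = 1/(106485 + (-22 - 33)) = 1/(106485 - 55) = 1/106430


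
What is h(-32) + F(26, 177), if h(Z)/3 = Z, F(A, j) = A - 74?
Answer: -144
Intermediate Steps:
F(A, j) = -74 + A
h(Z) = 3*Z
h(-32) + F(26, 177) = 3*(-32) + (-74 + 26) = -96 - 48 = -144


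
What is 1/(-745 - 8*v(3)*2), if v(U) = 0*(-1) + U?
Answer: -1/793 ≈ -0.0012610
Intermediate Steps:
v(U) = U (v(U) = 0 + U = U)
1/(-745 - 8*v(3)*2) = 1/(-745 - 8*3*2) = 1/(-745 - 24*2) = 1/(-745 - 48) = 1/(-793) = -1/793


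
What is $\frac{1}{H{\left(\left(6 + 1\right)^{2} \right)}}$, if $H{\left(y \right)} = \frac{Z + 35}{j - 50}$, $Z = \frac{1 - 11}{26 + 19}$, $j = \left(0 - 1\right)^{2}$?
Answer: $- \frac{441}{313} \approx -1.4089$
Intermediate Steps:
$j = 1$ ($j = \left(-1\right)^{2} = 1$)
$Z = - \frac{2}{9}$ ($Z = - \frac{10}{45} = \left(-10\right) \frac{1}{45} = - \frac{2}{9} \approx -0.22222$)
$H{\left(y \right)} = - \frac{313}{441}$ ($H{\left(y \right)} = \frac{- \frac{2}{9} + 35}{1 - 50} = \frac{313}{9 \left(-49\right)} = \frac{313}{9} \left(- \frac{1}{49}\right) = - \frac{313}{441}$)
$\frac{1}{H{\left(\left(6 + 1\right)^{2} \right)}} = \frac{1}{- \frac{313}{441}} = - \frac{441}{313}$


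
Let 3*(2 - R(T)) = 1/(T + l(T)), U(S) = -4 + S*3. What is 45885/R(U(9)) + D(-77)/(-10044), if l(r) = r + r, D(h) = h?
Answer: 13628557483/592596 ≈ 22998.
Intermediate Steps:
l(r) = 2*r
U(S) = -4 + 3*S
R(T) = 2 - 1/(9*T) (R(T) = 2 - 1/(3*(T + 2*T)) = 2 - 1/(3*T)/3 = 2 - 1/(9*T))
45885/R(U(9)) + D(-77)/(-10044) = 45885/(2 - 1/(9*(-4 + 3*9))) - 77/(-10044) = 45885/(2 - 1/(9*(-4 + 27))) - 77*(-1/10044) = 45885/(2 - 1/9/23) + 77/10044 = 45885/(2 - 1/9*1/23) + 77/10044 = 45885/(2 - 1/207) + 77/10044 = 45885/(413/207) + 77/10044 = 45885*(207/413) + 77/10044 = 1356885/59 + 77/10044 = 13628557483/592596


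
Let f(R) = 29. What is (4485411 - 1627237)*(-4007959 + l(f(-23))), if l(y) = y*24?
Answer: -11453454917762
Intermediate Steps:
l(y) = 24*y
(4485411 - 1627237)*(-4007959 + l(f(-23))) = (4485411 - 1627237)*(-4007959 + 24*29) = 2858174*(-4007959 + 696) = 2858174*(-4007263) = -11453454917762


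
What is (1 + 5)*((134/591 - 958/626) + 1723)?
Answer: 636969124/61661 ≈ 10330.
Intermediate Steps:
(1 + 5)*((134/591 - 958/626) + 1723) = 6*((134*(1/591) - 958*1/626) + 1723) = 6*((134/591 - 479/313) + 1723) = 6*(-241147/184983 + 1723) = 6*(318484562/184983) = 636969124/61661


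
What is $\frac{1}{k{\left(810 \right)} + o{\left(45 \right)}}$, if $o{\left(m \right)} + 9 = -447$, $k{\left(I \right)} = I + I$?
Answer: $\frac{1}{1164} \approx 0.00085911$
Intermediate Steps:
$k{\left(I \right)} = 2 I$
$o{\left(m \right)} = -456$ ($o{\left(m \right)} = -9 - 447 = -456$)
$\frac{1}{k{\left(810 \right)} + o{\left(45 \right)}} = \frac{1}{2 \cdot 810 - 456} = \frac{1}{1620 - 456} = \frac{1}{1164}$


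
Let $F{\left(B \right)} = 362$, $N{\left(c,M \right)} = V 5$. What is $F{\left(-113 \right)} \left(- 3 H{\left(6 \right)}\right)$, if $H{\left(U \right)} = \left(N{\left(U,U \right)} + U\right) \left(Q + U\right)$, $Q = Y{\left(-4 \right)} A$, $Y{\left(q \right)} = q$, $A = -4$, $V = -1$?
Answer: $-23892$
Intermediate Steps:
$N{\left(c,M \right)} = -5$ ($N{\left(c,M \right)} = \left(-1\right) 5 = -5$)
$Q = 16$ ($Q = \left(-4\right) \left(-4\right) = 16$)
$H{\left(U \right)} = \left(-5 + U\right) \left(16 + U\right)$
$F{\left(-113 \right)} \left(- 3 H{\left(6 \right)}\right) = 362 \left(- 3 \left(-80 + 6^{2} + 11 \cdot 6\right)\right) = 362 \left(- 3 \left(-80 + 36 + 66\right)\right) = 362 \left(\left(-3\right) 22\right) = 362 \left(-66\right) = -23892$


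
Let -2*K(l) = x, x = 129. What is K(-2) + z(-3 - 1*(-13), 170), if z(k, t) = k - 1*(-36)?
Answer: -37/2 ≈ -18.500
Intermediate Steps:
K(l) = -129/2 (K(l) = -1/2*129 = -129/2)
z(k, t) = 36 + k (z(k, t) = k + 36 = 36 + k)
K(-2) + z(-3 - 1*(-13), 170) = -129/2 + (36 + (-3 - 1*(-13))) = -129/2 + (36 + (-3 + 13)) = -129/2 + (36 + 10) = -129/2 + 46 = -37/2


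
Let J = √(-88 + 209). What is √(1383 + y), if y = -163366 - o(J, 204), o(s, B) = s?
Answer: 7*I*√3306 ≈ 402.48*I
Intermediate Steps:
J = 11 (J = √121 = 11)
y = -163377 (y = -163366 - 1*11 = -163366 - 11 = -163377)
√(1383 + y) = √(1383 - 163377) = √(-161994) = 7*I*√3306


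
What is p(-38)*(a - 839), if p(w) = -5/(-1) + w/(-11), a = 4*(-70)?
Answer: -104067/11 ≈ -9460.6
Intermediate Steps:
a = -280
p(w) = 5 - w/11 (p(w) = -5*(-1) + w*(-1/11) = 5 - w/11)
p(-38)*(a - 839) = (5 - 1/11*(-38))*(-280 - 839) = (5 + 38/11)*(-1119) = (93/11)*(-1119) = -104067/11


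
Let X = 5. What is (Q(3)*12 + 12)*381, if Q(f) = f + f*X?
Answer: 86868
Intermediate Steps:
Q(f) = 6*f (Q(f) = f + f*5 = f + 5*f = 6*f)
(Q(3)*12 + 12)*381 = ((6*3)*12 + 12)*381 = (18*12 + 12)*381 = (216 + 12)*381 = 228*381 = 86868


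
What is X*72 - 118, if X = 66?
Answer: 4634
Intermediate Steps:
X*72 - 118 = 66*72 - 118 = 4752 - 118 = 4634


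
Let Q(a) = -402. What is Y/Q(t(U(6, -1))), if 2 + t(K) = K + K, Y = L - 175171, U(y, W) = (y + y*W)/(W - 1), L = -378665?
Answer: 92306/67 ≈ 1377.7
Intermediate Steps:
U(y, W) = (y + W*y)/(-1 + W)
Y = -553836 (Y = -378665 - 175171 = -553836)
t(K) = -2 + 2*K (t(K) = -2 + (K + K) = -2 + 2*K)
Y/Q(t(U(6, -1))) = -553836/(-402) = -553836*(-1/402) = 92306/67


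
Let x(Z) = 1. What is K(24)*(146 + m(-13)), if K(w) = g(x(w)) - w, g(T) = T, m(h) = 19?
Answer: -3795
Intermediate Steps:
K(w) = 1 - w
K(24)*(146 + m(-13)) = (1 - 1*24)*(146 + 19) = (1 - 24)*165 = -23*165 = -3795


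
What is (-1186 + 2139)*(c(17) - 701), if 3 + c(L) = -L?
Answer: -687113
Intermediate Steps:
c(L) = -3 - L
(-1186 + 2139)*(c(17) - 701) = (-1186 + 2139)*((-3 - 1*17) - 701) = 953*((-3 - 17) - 701) = 953*(-20 - 701) = 953*(-721) = -687113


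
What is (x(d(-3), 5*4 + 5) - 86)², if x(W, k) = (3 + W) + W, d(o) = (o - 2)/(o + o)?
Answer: 59536/9 ≈ 6615.1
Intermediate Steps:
d(o) = (-2 + o)/(2*o) (d(o) = (-2 + o)/((2*o)) = (-2 + o)*(1/(2*o)) = (-2 + o)/(2*o))
x(W, k) = 3 + 2*W
(x(d(-3), 5*4 + 5) - 86)² = ((3 + 2*((½)*(-2 - 3)/(-3))) - 86)² = ((3 + 2*((½)*(-⅓)*(-5))) - 86)² = ((3 + 2*(⅚)) - 86)² = ((3 + 5/3) - 86)² = (14/3 - 86)² = (-244/3)² = 59536/9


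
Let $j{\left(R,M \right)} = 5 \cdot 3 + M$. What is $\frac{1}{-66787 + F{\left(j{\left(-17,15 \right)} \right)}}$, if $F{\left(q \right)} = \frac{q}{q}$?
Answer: $- \frac{1}{66786} \approx -1.4973 \cdot 10^{-5}$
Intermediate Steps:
$j{\left(R,M \right)} = 15 + M$
$F{\left(q \right)} = 1$
$\frac{1}{-66787 + F{\left(j{\left(-17,15 \right)} \right)}} = \frac{1}{-66787 + 1} = \frac{1}{-66786} = - \frac{1}{66786}$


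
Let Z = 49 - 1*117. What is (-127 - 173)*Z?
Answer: 20400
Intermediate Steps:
Z = -68 (Z = 49 - 117 = -68)
(-127 - 173)*Z = (-127 - 173)*(-68) = -300*(-68) = 20400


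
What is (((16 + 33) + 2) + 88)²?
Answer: 19321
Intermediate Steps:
(((16 + 33) + 2) + 88)² = ((49 + 2) + 88)² = (51 + 88)² = 139² = 19321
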